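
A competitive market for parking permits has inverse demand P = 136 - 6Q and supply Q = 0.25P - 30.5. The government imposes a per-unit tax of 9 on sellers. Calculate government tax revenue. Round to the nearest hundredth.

Rewriting supply in inverse form: P = 122 + 4Q.
Without the tax, 136 - 6Q = 122 + 4Q so Q* = 1.4 and P* = 127.6.
With the tax, sellers need 9 more per unit: 136 - 6Q = 122 + 4Q + 9, so Q_t = 0.5. Buyers pay P_b = 133; sellers receive P_s = P_b - 9 = 124.
Revenue is the tax times quantity traded: 9 x 0.5 = 4.5.

4.50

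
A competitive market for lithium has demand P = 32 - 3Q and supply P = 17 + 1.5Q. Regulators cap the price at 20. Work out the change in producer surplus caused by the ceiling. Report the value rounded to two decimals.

Free-market equilibrium: 32 - 3Q = 17 + 1.5Q gives Q* = 3.3333, P* = 22.
At the ceiling price 20, quantity supplied is (20 - 17)/1.5 = 2; supply is the short side, so Q = 2 trades at P = 20.
PS goes from (1/2)(3.3333)(5) = 8.3333 to 3 (computed as (20 - 17)(2) - (1/2)(1.5)(2)^2), a change of -5.3333.

-5.33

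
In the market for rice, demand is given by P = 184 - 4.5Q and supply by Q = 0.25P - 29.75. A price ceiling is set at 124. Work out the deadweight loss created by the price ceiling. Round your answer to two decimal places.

173.92

Rewriting supply in inverse form: P = 119 + 4Q.
Without the control, 184 - 4.5Q = 119 + 4Q so Q* = 7.6471 and P* = 149.5882.
At the ceiling price 124, quantity supplied is (124 - 119)/4 = 1.25; supply is the short side, so Q = 1.25 trades at P = 124.
At Q = 1.25 the demand price is 178.375 and the supply price is 124. Deadweight loss is the triangle between the curves from 1.25 to 7.6471: (1/2)(178.375 - 124)(7.6471 - 1.25) = 173.92.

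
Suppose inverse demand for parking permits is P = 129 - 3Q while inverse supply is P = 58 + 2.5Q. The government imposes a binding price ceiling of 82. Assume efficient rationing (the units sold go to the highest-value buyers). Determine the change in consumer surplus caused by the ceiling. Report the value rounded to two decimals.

62.99

Without the control, 129 - 3Q = 58 + 2.5Q so Q* = 12.9091 and P* = 90.2727.
At P = 82, sellers supply (82 - 58)/2.5 = 9.6 while buyers want more, so the quantity traded is 9.6 at price 82.
CS goes from (1/2)(12.9091)(38.7273) = 249.9669 to 312.96 (computed as (129 - 82)(9.6) - (1/2)(3)(9.6)^2), a change of 62.9931.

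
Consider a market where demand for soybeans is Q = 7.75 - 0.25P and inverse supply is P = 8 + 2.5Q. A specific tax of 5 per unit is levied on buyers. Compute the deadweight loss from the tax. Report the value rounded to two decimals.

Rewriting demand in inverse form: P = 31 - 4Q.
Pre-tax equilibrium: 31 - 4Q = 8 + 2.5Q gives Q* = 3.5385, P* = 16.8462.
With the tax, buyers' net willingness to pay falls by 5: (31 - 5) - 4Q = 8 + 2.5Q, so Q_t = 2.7692. Buyers pay P_b = 19.9231; sellers receive P_s = P_b - 5 = 14.9231.
The welfare triangle lost has base Q* - Q_t = 0.7692 and height t = 5, so DWL = (1/2)(0.7692)(5) = 1.9231.

1.92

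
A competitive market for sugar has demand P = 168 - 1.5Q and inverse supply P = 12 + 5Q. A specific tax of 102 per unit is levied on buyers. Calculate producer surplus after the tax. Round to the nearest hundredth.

Pre-tax equilibrium: 168 - 1.5Q = 12 + 5Q gives Q* = 24, P* = 132.
A tax on buyers shifts demand down by 102: (168 - 102) - 1.5Q = 12 + 5Q, so Q_t = 8.3077. Buyers pay P_b = 155.5385; sellers receive P_s = P_b - 102 = 53.5385.
Producer surplus is the triangle above supply below P_s: (1/2)(8.3077)(53.5385 - 12) = 172.5444.

172.54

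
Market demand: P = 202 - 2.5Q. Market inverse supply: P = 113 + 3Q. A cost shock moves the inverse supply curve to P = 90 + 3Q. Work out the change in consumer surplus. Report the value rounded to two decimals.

191.03

Initial equilibrium: Q_0 = 16.1818, P_0 = 161.5455; CS_0 = (1/2)(16.1818)(40.4545) = 327.314, PS_0 = (1/2)(16.1818)(48.5455) = 392.7769.
New equilibrium: 202 - 2.5Q = 90 + 3Q gives Q_1 = 20.3636, P_1 = 151.0909; CS_1 = 518.3471, PS_1 = 622.0165.
Change in consumer surplus = 518.3471 - 327.314 = 191.0331.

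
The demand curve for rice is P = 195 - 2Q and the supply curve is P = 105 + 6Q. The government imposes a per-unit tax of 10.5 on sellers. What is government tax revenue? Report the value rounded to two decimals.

Without the tax, 195 - 2Q = 105 + 6Q so Q* = 11.25 and P* = 172.5.
With the tax, sellers need 10.5 more per unit: 195 - 2Q = 105 + 6Q + 10.5, so Q_t = 9.9375. Buyers pay P_b = 175.125; sellers receive P_s = P_b - 10.5 = 164.625.
Revenue is the tax times quantity traded: 10.5 x 9.9375 = 104.3438.

104.34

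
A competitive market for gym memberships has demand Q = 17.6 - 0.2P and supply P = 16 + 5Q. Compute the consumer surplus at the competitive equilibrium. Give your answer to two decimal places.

Rewriting demand in inverse form: P = 88 - 5Q.
Set 88 - 5Q = 16 + 5Q, which gives 72 = 10Q, so Q* = 7.2 and P* = 88 - 5(7.2) = 52.
Consumer surplus is the triangle under demand above P*: (1/2)(7.2)(88 - 52) = (1/2)(7.2)(36) = 129.6.

129.60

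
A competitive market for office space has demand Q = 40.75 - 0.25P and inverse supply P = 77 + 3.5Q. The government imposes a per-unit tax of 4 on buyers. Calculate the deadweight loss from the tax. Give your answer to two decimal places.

Rewriting demand in inverse form: P = 163 - 4Q.
Pre-tax equilibrium: 163 - 4Q = 77 + 3.5Q gives Q* = 11.4667, P* = 117.1333.
A tax on buyers shifts demand down by 4: (163 - 4) - 4Q = 77 + 3.5Q, so Q_t = 10.9333. Buyers pay P_b = 119.2667; sellers receive P_s = P_b - 4 = 115.2667.
Deadweight loss is the triangle between the curves from Q_t to Q*: (1/2)(11.4667 - 10.9333)(4) = 1.0667.

1.07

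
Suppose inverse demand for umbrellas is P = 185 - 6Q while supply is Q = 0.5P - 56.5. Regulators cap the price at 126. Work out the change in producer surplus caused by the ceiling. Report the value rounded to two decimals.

-38.75

Rewriting supply in inverse form: P = 113 + 2Q.
Free-market equilibrium: 185 - 6Q = 113 + 2Q gives Q* = 9, P* = 131.
At the ceiling price 126, quantity supplied is (126 - 113)/2 = 6.5; supply is the short side, so Q = 6.5 trades at P = 126.
PS goes from (1/2)(9)(18) = 81 to 42.25 (computed as (126 - 113)(6.5) - (1/2)(2)(6.5)^2), a change of -38.75.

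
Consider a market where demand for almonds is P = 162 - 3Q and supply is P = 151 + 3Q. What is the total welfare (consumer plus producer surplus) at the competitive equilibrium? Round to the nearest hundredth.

Set 162 - 3Q = 151 + 3Q, which gives 11 = 6Q, so Q* = 1.8333 and P* = 162 - 3(1.8333) = 156.5.
Total surplus is the full triangle between the curves from 0 to Q*: (1/2)(1.8333)(162 - 151) = 10.0833.

10.08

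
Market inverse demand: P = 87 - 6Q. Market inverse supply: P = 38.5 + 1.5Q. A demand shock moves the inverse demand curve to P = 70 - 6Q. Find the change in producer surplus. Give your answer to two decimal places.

Initial equilibrium: Q_0 = 6.4667, P_0 = 48.2; CS_0 = (1/2)(6.4667)(38.8) = 125.4533, PS_0 = (1/2)(6.4667)(9.7) = 31.3633.
New equilibrium: 70 - 6Q = 38.5 + 1.5Q gives Q_1 = 4.2, P_1 = 44.8; CS_1 = 52.92, PS_1 = 13.23.
Change in producer surplus = 13.23 - 31.3633 = -18.1333.

-18.13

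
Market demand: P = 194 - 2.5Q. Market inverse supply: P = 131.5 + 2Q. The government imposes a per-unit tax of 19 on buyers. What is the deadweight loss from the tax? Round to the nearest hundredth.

Pre-tax equilibrium: 194 - 2.5Q = 131.5 + 2Q gives Q* = 13.8889, P* = 159.2778.
A tax on buyers shifts demand down by 19: (194 - 19) - 2.5Q = 131.5 + 2Q, so Q_t = 9.6667. Buyers pay P_b = 169.8333; sellers receive P_s = P_b - 19 = 150.8333.
The welfare triangle lost has base Q* - Q_t = 4.2222 and height t = 19, so DWL = (1/2)(4.2222)(19) = 40.1111.

40.11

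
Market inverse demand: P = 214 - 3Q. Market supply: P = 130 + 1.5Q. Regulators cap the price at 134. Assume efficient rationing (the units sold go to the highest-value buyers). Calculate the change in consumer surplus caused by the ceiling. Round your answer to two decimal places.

-320.00

Free-market equilibrium: 214 - 3Q = 130 + 1.5Q gives Q* = 18.6667, P* = 158.
At P = 134, sellers supply (134 - 130)/1.5 = 2.6667 while buyers want more, so the quantity traded is 2.6667 at price 134.
CS goes from (1/2)(18.6667)(56) = 522.6667 to 202.6667 (computed as (214 - 134)(2.6667) - (1/2)(3)(2.6667)^2), a change of -320.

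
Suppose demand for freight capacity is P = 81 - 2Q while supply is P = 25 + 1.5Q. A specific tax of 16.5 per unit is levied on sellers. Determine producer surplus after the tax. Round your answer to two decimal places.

Without the tax, 81 - 2Q = 25 + 1.5Q so Q* = 16 and P* = 49.
With the tax, sellers need 16.5 more per unit: 81 - 2Q = 25 + 1.5Q + 16.5, so Q_t = 11.2857. Buyers pay P_b = 58.4286; sellers receive P_s = P_b - 16.5 = 41.9286.
Producer surplus is the triangle above supply below P_s: (1/2)(11.2857)(41.9286 - 25) = 95.5255.

95.53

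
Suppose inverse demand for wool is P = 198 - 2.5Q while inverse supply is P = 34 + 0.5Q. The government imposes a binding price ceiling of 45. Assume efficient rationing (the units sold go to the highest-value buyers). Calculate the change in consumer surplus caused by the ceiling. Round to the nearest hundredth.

-974.56

Without the control, 198 - 2.5Q = 34 + 0.5Q so Q* = 54.6667 and P* = 61.3333.
At P = 45, sellers supply (45 - 34)/0.5 = 22 while buyers want more, so the quantity traded is 22 at price 45.
CS goes from (1/2)(54.6667)(136.6667) = 3735.5556 to 2761 (computed as (198 - 45)(22) - (1/2)(2.5)(22)^2), a change of -974.5556.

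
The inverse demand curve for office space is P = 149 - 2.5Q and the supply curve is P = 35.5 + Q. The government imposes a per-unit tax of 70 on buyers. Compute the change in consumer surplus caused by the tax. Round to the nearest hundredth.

-1121.43

Without the tax, 149 - 2.5Q = 35.5 + Q so Q* = 32.4286 and P* = 67.9286.
With the tax, buyers' net willingness to pay falls by 70: (149 - 70) - 2.5Q = 35.5 + Q, so Q_t = 12.4286. Buyers pay P_b = 117.9286; sellers receive P_s = P_b - 70 = 47.9286.
Consumers lose the trapezoid between P* and P_b out to Q_t plus the triangle from Q_t to Q*: change in CS = 193.0867 - 1314.5153 = -1121.4286.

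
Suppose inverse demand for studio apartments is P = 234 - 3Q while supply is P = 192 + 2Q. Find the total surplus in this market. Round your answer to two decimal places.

176.40

Equilibrium: 234 - 3Q = 192 + 2Q, so Q* = 8.4 and P* = 208.8.
Total surplus is the full triangle between the curves from 0 to Q*: (1/2)(8.4)(234 - 192) = 176.4.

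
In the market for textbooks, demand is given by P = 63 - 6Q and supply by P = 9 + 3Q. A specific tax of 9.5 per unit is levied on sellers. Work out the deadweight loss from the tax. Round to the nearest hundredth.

5.01

Pre-tax equilibrium: 63 - 6Q = 9 + 3Q gives Q* = 6, P* = 27.
A tax on sellers shifts supply up by 9.5: 63 - 6Q = 9 + 3Q + 9.5, so Q_t = 4.9444. Buyers pay P_b = 33.3333; sellers receive P_s = P_b - 9.5 = 23.8333.
The welfare triangle lost has base Q* - Q_t = 1.0556 and height t = 9.5, so DWL = (1/2)(1.0556)(9.5) = 5.0139.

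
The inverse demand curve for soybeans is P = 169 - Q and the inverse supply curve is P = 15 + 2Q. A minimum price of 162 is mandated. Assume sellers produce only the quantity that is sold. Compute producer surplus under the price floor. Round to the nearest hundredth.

Free-market equilibrium: 169 - Q = 15 + 2Q gives Q* = 51.3333, P* = 117.6667.
At the floor price 162, quantity demanded is (169 - 162)/1 = 7; demand is the short side, so Q = 7 trades at P = 162.
The supply price at Q = 7 is 29. PS is the trapezoid between 162 and supply over [0, 7]: (1/2)[(162 - 15) + (162 - 29)](7) = 980.

980.00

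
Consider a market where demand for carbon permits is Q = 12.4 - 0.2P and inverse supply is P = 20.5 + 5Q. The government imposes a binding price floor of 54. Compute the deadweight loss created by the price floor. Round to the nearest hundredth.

32.51

Rewriting demand in inverse form: P = 62 - 5Q.
Without the control, 62 - 5Q = 20.5 + 5Q so Q* = 4.15 and P* = 41.25.
At P = 54, buyers demand (62 - 54)/5 = 1.6 while sellers would supply more, so the quantity traded is 1.6 at price 54.
The lost-trades triangle has base Q* - 1.6 = 2.55 and height equal to the gap between the curves at Q = 1.6, which is 54 - 28.5 = 25.5. DWL = (1/2)(2.55)(25.5) = 32.5125.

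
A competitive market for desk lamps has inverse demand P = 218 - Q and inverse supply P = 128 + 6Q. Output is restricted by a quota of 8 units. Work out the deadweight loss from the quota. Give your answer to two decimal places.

Unrestricted equilibrium: Q* = (218 - 128)/(1 + 6) = 12.8571.
At Q = 8 the demand price is 218 - (8) = 210 and the supply price is 128 + 6(8) = 176.
Deadweight loss is the triangle between the curves from 8 to 12.8571: (1/2)(210 - 176)(12.8571 - 8) = 82.5714.

82.57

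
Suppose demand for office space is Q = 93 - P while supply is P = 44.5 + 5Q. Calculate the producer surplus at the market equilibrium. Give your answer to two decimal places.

Rewriting demand in inverse form: P = 93 - Q.
Setting demand equal to supply, 48.5 = 6Q, so Q* = 8.0833 and P* = 84.9167.
The supply curve's price intercept is 44.5, so PS = (1/2)(Q*)(P* - 44.5) = (1/2)(8.0833)(40.4167) = 163.3507.

163.35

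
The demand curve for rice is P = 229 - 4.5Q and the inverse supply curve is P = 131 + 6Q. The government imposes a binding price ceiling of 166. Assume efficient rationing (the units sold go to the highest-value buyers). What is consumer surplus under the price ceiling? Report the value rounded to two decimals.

Without the control, 229 - 4.5Q = 131 + 6Q so Q* = 9.3333 and P* = 187.
At P = 166, sellers supply (166 - 131)/6 = 5.8333 while buyers want more, so the quantity traded is 5.8333 at price 166.
The demand price at Q = 5.8333 is 202.75. CS is the trapezoid between demand and 166 over [0, 5.8333]: (1/2)[(229 - 166) + (202.75 - 166)](5.8333) = 290.9375.

290.94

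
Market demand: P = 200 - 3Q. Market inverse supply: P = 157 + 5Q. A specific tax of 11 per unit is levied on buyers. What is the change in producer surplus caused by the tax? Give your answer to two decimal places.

Pre-tax equilibrium: 200 - 3Q = 157 + 5Q gives Q* = 5.375, P* = 183.875.
A tax on buyers shifts demand down by 11: (200 - 11) - 3Q = 157 + 5Q, so Q_t = 4. Buyers pay P_b = 188; sellers receive P_s = P_b - 11 = 177.
PS falls from (1/2)(5.375)(26.875) = 72.2266 to (1/2)(4)(20) = 40, a change of -32.2266.

-32.23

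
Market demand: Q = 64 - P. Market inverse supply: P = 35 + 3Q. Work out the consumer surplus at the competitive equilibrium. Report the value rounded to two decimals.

26.28

Rewriting demand in inverse form: P = 64 - Q.
Setting demand equal to supply, 29 = 4Q, so Q* = 7.25 and P* = 56.75.
Consumer surplus is the triangle under demand above P*: (1/2)(7.25)(64 - 56.75) = (1/2)(7.25)(7.25) = 26.2812.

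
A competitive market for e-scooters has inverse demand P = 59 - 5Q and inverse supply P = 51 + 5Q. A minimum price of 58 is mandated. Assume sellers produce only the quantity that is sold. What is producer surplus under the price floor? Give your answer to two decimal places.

1.30

Free-market equilibrium: 59 - 5Q = 51 + 5Q gives Q* = 0.8, P* = 55.
At P = 58, buyers demand (59 - 58)/5 = 0.2 while sellers would supply more, so the quantity traded is 0.2 at price 58.
The supply price at Q = 0.2 is 52. PS is the trapezoid between 58 and supply over [0, 0.2]: (1/2)[(58 - 51) + (58 - 52)](0.2) = 1.3.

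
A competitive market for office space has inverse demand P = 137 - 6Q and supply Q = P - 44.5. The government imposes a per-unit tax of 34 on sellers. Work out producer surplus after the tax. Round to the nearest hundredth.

34.92

Rewriting supply in inverse form: P = 44.5 + Q.
Pre-tax equilibrium: 137 - 6Q = 44.5 + Q gives Q* = 13.2143, P* = 57.7143.
With the tax, sellers need 34 more per unit: 137 - 6Q = 44.5 + Q + 34, so Q_t = 8.3571. Buyers pay P_b = 86.8571; sellers receive P_s = P_b - 34 = 52.8571.
Producer surplus is the triangle above supply below P_s: (1/2)(8.3571)(52.8571 - 44.5) = 34.9209.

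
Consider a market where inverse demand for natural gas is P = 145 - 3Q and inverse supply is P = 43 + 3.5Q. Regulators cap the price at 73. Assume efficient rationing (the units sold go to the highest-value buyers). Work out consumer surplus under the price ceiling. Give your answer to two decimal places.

506.94

Free-market equilibrium: 145 - 3Q = 43 + 3.5Q gives Q* = 15.6923, P* = 97.9231.
At the ceiling price 73, quantity supplied is (73 - 43)/3.5 = 8.5714; supply is the short side, so Q = 8.5714 trades at P = 73.
The demand price at Q = 8.5714 is 119.2857. CS is the trapezoid between demand and 73 over [0, 8.5714]: (1/2)[(145 - 73) + (119.2857 - 73)](8.5714) = 506.9388.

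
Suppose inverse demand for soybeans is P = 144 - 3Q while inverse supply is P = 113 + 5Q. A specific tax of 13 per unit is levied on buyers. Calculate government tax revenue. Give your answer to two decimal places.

29.25

Without the tax, 144 - 3Q = 113 + 5Q so Q* = 3.875 and P* = 132.375.
With the tax, buyers' net willingness to pay falls by 13: (144 - 13) - 3Q = 113 + 5Q, so Q_t = 2.25. Buyers pay P_b = 137.25; sellers receive P_s = P_b - 13 = 124.25.
Revenue is the tax times quantity traded: 13 x 2.25 = 29.25.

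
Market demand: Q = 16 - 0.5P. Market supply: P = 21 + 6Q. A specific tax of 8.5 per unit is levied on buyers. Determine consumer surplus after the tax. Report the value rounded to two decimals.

Rewriting demand in inverse form: P = 32 - 2Q.
Pre-tax equilibrium: 32 - 2Q = 21 + 6Q gives Q* = 1.375, P* = 29.25.
With the tax, buyers' net willingness to pay falls by 8.5: (32 - 8.5) - 2Q = 21 + 6Q, so Q_t = 0.3125. Buyers pay P_b = 31.375; sellers receive P_s = P_b - 8.5 = 22.875.
CS = (1/2)(Q_t)(32 - P_b) = (1/2)(0.3125)(0.625) = 0.0977.

0.10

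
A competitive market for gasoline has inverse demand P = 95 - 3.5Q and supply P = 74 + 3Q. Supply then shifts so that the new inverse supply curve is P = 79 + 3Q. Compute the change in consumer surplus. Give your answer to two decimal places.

-7.66

Initial equilibrium: Q_0 = 3.2308, P_0 = 83.6923; CS_0 = (1/2)(3.2308)(11.3077) = 18.2663, PS_0 = (1/2)(3.2308)(9.6923) = 15.6568.
New equilibrium: 95 - 3.5Q = 79 + 3Q gives Q_1 = 2.4615, P_1 = 86.3846; CS_1 = 10.6036, PS_1 = 9.0888.
Change in consumer surplus = 10.6036 - 18.2663 = -7.6627.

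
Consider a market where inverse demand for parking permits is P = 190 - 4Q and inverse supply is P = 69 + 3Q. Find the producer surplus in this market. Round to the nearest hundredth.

448.19

Equilibrium: 190 - 4Q = 69 + 3Q, so Q* = 17.2857 and P* = 120.8571.
PS is the area between P* and the supply curve from 0 to Q*: (1/2)(17.2857)(51.8571) = 448.1939.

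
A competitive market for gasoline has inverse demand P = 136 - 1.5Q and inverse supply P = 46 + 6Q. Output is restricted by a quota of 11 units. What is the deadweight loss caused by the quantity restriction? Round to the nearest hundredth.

3.75

Unrestricted equilibrium: Q* = (136 - 46)/(1.5 + 6) = 12.
At Q = 11 the demand price is 136 - 1.5(11) = 119.5 and the supply price is 46 + 6(11) = 112.
Deadweight loss is the triangle between the curves from 11 to 12: (1/2)(119.5 - 112)(12 - 11) = 3.75.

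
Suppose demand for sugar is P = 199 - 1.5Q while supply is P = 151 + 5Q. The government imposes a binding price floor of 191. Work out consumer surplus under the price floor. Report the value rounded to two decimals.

Without the control, 199 - 1.5Q = 151 + 5Q so Q* = 7.3846 and P* = 187.9231.
At P = 191, buyers demand (199 - 191)/1.5 = 5.3333 while sellers would supply more, so the quantity traded is 5.3333 at price 191.
CS is the triangle under demand above 191: (1/2)(5.3333)(199 - 191) = 21.3333.

21.33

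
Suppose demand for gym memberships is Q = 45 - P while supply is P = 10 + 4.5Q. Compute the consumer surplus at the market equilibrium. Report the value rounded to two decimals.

20.25

Rewriting demand in inverse form: P = 45 - Q.
Equilibrium: 45 - Q = 10 + 4.5Q, so Q* = 6.3636 and P* = 38.6364.
CS is the area between the demand curve and P* from 0 to Q*: (1/2)(6.3636)(6.3636) = 20.2479.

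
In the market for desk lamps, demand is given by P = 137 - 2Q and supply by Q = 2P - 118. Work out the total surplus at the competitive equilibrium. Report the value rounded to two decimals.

Rewriting supply in inverse form: P = 59 + 0.5Q.
Equilibrium: 137 - 2Q = 59 + 0.5Q, so Q* = 31.2 and P* = 74.6.
Total surplus is the full triangle between the curves from 0 to Q*: (1/2)(31.2)(137 - 59) = 1216.8.

1216.80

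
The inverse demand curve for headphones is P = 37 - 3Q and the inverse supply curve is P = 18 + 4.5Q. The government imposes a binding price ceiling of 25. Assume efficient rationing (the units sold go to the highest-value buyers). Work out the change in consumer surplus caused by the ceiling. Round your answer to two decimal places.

Without the control, 37 - 3Q = 18 + 4.5Q so Q* = 2.5333 and P* = 29.4.
At the ceiling price 25, quantity supplied is (25 - 18)/4.5 = 1.5556; supply is the short side, so Q = 1.5556 trades at P = 25.
CS goes from (1/2)(2.5333)(7.6) = 9.6267 to 15.037 (computed as (37 - 25)(1.5556) - (1/2)(3)(1.5556)^2), a change of 5.4104.

5.41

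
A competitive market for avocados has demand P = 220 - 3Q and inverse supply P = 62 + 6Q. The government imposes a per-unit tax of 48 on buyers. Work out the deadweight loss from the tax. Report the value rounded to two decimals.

Without the tax, 220 - 3Q = 62 + 6Q so Q* = 17.5556 and P* = 167.3333.
A tax on buyers shifts demand down by 48: (220 - 48) - 3Q = 62 + 6Q, so Q_t = 12.2222. Buyers pay P_b = 183.3333; sellers receive P_s = P_b - 48 = 135.3333.
The welfare triangle lost has base Q* - Q_t = 5.3333 and height t = 48, so DWL = (1/2)(5.3333)(48) = 128.

128.00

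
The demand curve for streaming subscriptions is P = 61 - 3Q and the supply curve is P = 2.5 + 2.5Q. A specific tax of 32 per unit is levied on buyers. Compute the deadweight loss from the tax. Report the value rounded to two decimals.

93.09

Pre-tax equilibrium: 61 - 3Q = 2.5 + 2.5Q gives Q* = 10.6364, P* = 29.0909.
A tax on buyers shifts demand down by 32: (61 - 32) - 3Q = 2.5 + 2.5Q, so Q_t = 4.8182. Buyers pay P_b = 46.5455; sellers receive P_s = P_b - 32 = 14.5455.
The welfare triangle lost has base Q* - Q_t = 5.8182 and height t = 32, so DWL = (1/2)(5.8182)(32) = 93.0909.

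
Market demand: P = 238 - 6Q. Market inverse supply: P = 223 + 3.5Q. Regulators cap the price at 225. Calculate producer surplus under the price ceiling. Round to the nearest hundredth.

0.57

Free-market equilibrium: 238 - 6Q = 223 + 3.5Q gives Q* = 1.5789, P* = 228.5263.
At P = 225, sellers supply (225 - 223)/3.5 = 0.5714 while buyers want more, so the quantity traded is 0.5714 at price 225.
PS is the triangle above supply below 225: (1/2)(0.5714)(225 - 223) = 0.5714.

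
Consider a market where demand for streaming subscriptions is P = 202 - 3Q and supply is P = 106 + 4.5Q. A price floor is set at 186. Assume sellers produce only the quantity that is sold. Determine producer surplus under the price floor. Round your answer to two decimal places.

362.67

Free-market equilibrium: 202 - 3Q = 106 + 4.5Q gives Q* = 12.8, P* = 163.6.
At P = 186, buyers demand (202 - 186)/3 = 5.3333 while sellers would supply more, so the quantity traded is 5.3333 at price 186.
The supply price at Q = 5.3333 is 130. PS is the trapezoid between 186 and supply over [0, 5.3333]: (1/2)[(186 - 106) + (186 - 130)](5.3333) = 362.6667.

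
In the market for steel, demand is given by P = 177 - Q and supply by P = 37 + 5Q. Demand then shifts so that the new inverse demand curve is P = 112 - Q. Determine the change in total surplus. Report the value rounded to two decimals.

Initial equilibrium: Q_0 = 23.3333, P_0 = 153.6667; CS_0 = (1/2)(23.3333)(23.3333) = 272.2222, PS_0 = (1/2)(23.3333)(116.6667) = 1361.1111.
New equilibrium: 112 - Q = 37 + 5Q gives Q_1 = 12.5, P_1 = 99.5; CS_1 = 78.125, PS_1 = 390.625.
Change in total surplus = (78.125 + 390.625) - (272.2222 + 1361.1111) = -1164.5833.

-1164.58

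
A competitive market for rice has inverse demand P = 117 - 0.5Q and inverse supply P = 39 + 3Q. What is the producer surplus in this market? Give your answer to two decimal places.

Setting demand equal to supply, 78 = 3.5Q, so Q* = 22.2857 and P* = 105.8571.
The supply curve's price intercept is 39, so PS = (1/2)(Q*)(P* - 39) = (1/2)(22.2857)(66.8571) = 744.9796.

744.98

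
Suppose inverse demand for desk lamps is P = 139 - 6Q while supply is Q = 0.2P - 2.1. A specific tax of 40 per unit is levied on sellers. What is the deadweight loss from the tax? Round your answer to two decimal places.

72.73

Rewriting supply in inverse form: P = 10.5 + 5Q.
Pre-tax equilibrium: 139 - 6Q = 10.5 + 5Q gives Q* = 11.6818, P* = 68.9091.
With the tax, sellers need 40 more per unit: 139 - 6Q = 10.5 + 5Q + 40, so Q_t = 8.0455. Buyers pay P_b = 90.7273; sellers receive P_s = P_b - 40 = 50.7273.
The welfare triangle lost has base Q* - Q_t = 3.6364 and height t = 40, so DWL = (1/2)(3.6364)(40) = 72.7273.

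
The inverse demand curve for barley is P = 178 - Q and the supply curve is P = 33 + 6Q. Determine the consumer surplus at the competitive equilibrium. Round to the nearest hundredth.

Equilibrium: 178 - Q = 33 + 6Q, so Q* = 20.7143 and P* = 157.2857.
CS is the area between the demand curve and P* from 0 to Q*: (1/2)(20.7143)(20.7143) = 214.5408.

214.54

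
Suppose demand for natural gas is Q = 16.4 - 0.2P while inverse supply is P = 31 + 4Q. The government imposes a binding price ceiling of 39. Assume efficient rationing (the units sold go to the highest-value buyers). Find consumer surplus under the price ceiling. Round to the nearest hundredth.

76.00

Rewriting demand in inverse form: P = 82 - 5Q.
Without the control, 82 - 5Q = 31 + 4Q so Q* = 5.6667 and P* = 53.6667.
At the ceiling price 39, quantity supplied is (39 - 31)/4 = 2; supply is the short side, so Q = 2 trades at P = 39.
The demand price at Q = 2 is 72. CS is the trapezoid between demand and 39 over [0, 2]: (1/2)[(82 - 39) + (72 - 39)](2) = 76.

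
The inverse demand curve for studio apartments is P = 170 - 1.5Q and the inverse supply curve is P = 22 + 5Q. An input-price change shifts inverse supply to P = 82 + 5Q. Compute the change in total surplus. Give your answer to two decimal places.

Initial equilibrium: Q_0 = 22.7692, P_0 = 135.8462; CS_0 = (1/2)(22.7692)(34.1538) = 388.8284, PS_0 = (1/2)(22.7692)(113.8462) = 1296.0947.
New equilibrium: 170 - 1.5Q = 82 + 5Q gives Q_1 = 13.5385, P_1 = 149.6923; CS_1 = 137.4675, PS_1 = 458.2249.
Change in total surplus = (137.4675 + 458.2249) - (388.8284 + 1296.0947) = -1089.2308.

-1089.23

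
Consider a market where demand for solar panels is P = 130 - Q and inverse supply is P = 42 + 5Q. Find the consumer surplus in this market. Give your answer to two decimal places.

107.56

Set 130 - Q = 42 + 5Q, which gives 88 = 6Q, so Q* = 14.6667 and P* = 130 - (14.6667) = 115.3333.
CS is the area between the demand curve and P* from 0 to Q*: (1/2)(14.6667)(14.6667) = 107.5556.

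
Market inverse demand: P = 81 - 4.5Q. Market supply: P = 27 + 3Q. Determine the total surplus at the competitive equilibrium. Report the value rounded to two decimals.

194.40

Set 81 - 4.5Q = 27 + 3Q, which gives 54 = 7.5Q, so Q* = 7.2 and P* = 81 - 4.5(7.2) = 48.6.
CS = (1/2)(7.2)(32.4) = 116.64 and PS = (1/2)(7.2)(21.6) = 77.76, so total surplus = 194.4.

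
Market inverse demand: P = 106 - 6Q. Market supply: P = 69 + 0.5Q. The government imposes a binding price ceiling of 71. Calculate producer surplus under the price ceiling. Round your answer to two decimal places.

4.00

Free-market equilibrium: 106 - 6Q = 69 + 0.5Q gives Q* = 5.6923, P* = 71.8462.
At the ceiling price 71, quantity supplied is (71 - 69)/0.5 = 4; supply is the short side, so Q = 4 trades at P = 71.
PS is the triangle above supply below 71: (1/2)(4)(71 - 69) = 4.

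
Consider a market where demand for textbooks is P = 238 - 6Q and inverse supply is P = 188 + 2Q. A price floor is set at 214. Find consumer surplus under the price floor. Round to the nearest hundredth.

48.00

Without the control, 238 - 6Q = 188 + 2Q so Q* = 6.25 and P* = 200.5.
At P = 214, buyers demand (238 - 214)/6 = 4 while sellers would supply more, so the quantity traded is 4 at price 214.
CS is the triangle under demand above 214: (1/2)(4)(238 - 214) = 48.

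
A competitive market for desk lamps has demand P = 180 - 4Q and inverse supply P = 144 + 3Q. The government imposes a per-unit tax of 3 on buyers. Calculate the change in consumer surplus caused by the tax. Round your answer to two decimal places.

-8.45

Without the tax, 180 - 4Q = 144 + 3Q so Q* = 5.1429 and P* = 159.4286.
With the tax, buyers' net willingness to pay falls by 3: (180 - 3) - 4Q = 144 + 3Q, so Q_t = 4.7143. Buyers pay P_b = 161.1429; sellers receive P_s = P_b - 3 = 158.1429.
CS falls from (1/2)(5.1429)(20.5714) = 52.898 to (1/2)(4.7143)(18.8571) = 44.449, a change of -8.449.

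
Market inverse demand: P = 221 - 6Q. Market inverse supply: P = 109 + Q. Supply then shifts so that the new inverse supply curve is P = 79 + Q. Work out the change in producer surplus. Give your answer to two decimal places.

Initial equilibrium: Q_0 = 16, P_0 = 125; CS_0 = (1/2)(16)(96) = 768, PS_0 = (1/2)(16)(16) = 128.
New equilibrium: 221 - 6Q = 79 + Q gives Q_1 = 20.2857, P_1 = 99.2857; CS_1 = 1234.5306, PS_1 = 205.7551.
Change in producer surplus = 205.7551 - 128 = 77.7551.

77.76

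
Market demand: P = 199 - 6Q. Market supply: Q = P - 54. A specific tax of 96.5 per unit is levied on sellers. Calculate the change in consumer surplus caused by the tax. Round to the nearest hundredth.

-1143.23

Rewriting supply in inverse form: P = 54 + Q.
Pre-tax equilibrium: 199 - 6Q = 54 + Q gives Q* = 20.7143, P* = 74.7143.
A tax on sellers shifts supply up by 96.5: 199 - 6Q = 54 + Q + 96.5, so Q_t = 6.9286. Buyers pay P_b = 157.4286; sellers receive P_s = P_b - 96.5 = 60.9286.
Consumers lose the trapezoid between P* and P_b out to Q_t plus the triangle from Q_t to Q*: change in CS = 144.0153 - 1287.2449 = -1143.2296.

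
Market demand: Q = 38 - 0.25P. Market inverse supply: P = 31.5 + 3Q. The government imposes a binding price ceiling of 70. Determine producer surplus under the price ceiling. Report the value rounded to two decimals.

Rewriting demand in inverse form: P = 152 - 4Q.
Free-market equilibrium: 152 - 4Q = 31.5 + 3Q gives Q* = 17.2143, P* = 83.1429.
At P = 70, sellers supply (70 - 31.5)/3 = 12.8333 while buyers want more, so the quantity traded is 12.8333 at price 70.
PS is the triangle above supply below 70: (1/2)(12.8333)(70 - 31.5) = 247.0417.

247.04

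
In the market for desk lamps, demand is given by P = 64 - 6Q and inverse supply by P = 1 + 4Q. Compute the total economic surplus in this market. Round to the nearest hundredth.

Equilibrium: 64 - 6Q = 1 + 4Q, so Q* = 6.3 and P* = 26.2.
Total surplus is the full triangle between the curves from 0 to Q*: (1/2)(6.3)(64 - 1) = 198.45.

198.45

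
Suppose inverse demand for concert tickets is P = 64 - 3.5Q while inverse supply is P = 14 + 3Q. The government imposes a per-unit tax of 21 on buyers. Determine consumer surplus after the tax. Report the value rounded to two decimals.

34.83

Without the tax, 64 - 3.5Q = 14 + 3Q so Q* = 7.6923 and P* = 37.0769.
With the tax, buyers' net willingness to pay falls by 21: (64 - 21) - 3.5Q = 14 + 3Q, so Q_t = 4.4615. Buyers pay P_b = 48.3846; sellers receive P_s = P_b - 21 = 27.3846.
Consumer surplus is the triangle under demand above P_b: (1/2)(4.4615)(64 - 48.3846) = 34.8343.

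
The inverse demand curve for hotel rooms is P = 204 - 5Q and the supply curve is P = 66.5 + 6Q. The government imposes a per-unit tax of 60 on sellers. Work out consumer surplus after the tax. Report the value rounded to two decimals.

Pre-tax equilibrium: 204 - 5Q = 66.5 + 6Q gives Q* = 12.5, P* = 141.5.
A tax on sellers shifts supply up by 60: 204 - 5Q = 66.5 + 6Q + 60, so Q_t = 7.0455. Buyers pay P_b = 168.7727; sellers receive P_s = P_b - 60 = 108.7727.
CS = (1/2)(Q_t)(204 - P_b) = (1/2)(7.0455)(35.2273) = 124.0961.

124.10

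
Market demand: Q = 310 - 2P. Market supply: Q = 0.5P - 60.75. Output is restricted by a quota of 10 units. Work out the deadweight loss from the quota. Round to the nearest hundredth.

Rewriting demand in inverse form: P = 155 - 0.5Q.
Rewriting supply in inverse form: P = 121.5 + 2Q.
Without the quota, 155 - 0.5Q = 121.5 + 2Q gives Q* = 13.4.
At Q = 10 the demand price is 155 - 0.5(10) = 150 and the supply price is 121.5 + 2(10) = 141.5.
DWL = (1/2)(gap between curves at 10) x (Q* - 10) = (1/2)(8.5)(3.4) = 14.45.

14.45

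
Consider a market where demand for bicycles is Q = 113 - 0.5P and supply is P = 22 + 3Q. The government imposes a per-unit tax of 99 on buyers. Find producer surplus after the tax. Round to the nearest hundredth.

661.50

Rewriting demand in inverse form: P = 226 - 2Q.
Without the tax, 226 - 2Q = 22 + 3Q so Q* = 40.8 and P* = 144.4.
A tax on buyers shifts demand down by 99: (226 - 99) - 2Q = 22 + 3Q, so Q_t = 21. Buyers pay P_b = 184; sellers receive P_s = P_b - 99 = 85.
Producer surplus is the triangle above supply below P_s: (1/2)(21)(85 - 22) = 661.5.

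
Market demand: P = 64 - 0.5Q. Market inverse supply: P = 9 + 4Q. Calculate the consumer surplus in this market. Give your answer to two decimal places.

Setting demand equal to supply, 55 = 4.5Q, so Q* = 12.2222 and P* = 57.8889.
CS is the area between the demand curve and P* from 0 to Q*: (1/2)(12.2222)(6.1111) = 37.3457.

37.35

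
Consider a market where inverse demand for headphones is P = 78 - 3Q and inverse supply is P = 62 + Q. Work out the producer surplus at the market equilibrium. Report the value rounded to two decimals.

8.00

Setting demand equal to supply, 16 = 4Q, so Q* = 4 and P* = 66.
The supply curve's price intercept is 62, so PS = (1/2)(Q*)(P* - 62) = (1/2)(4)(4) = 8.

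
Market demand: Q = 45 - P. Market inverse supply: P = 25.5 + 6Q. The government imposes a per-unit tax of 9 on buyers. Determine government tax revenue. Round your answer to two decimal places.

Rewriting demand in inverse form: P = 45 - Q.
Without the tax, 45 - Q = 25.5 + 6Q so Q* = 2.7857 and P* = 42.2143.
With the tax, buyers' net willingness to pay falls by 9: (45 - 9) - Q = 25.5 + 6Q, so Q_t = 1.5. Buyers pay P_b = 43.5; sellers receive P_s = P_b - 9 = 34.5.
Revenue is the tax times quantity traded: 9 x 1.5 = 13.5.

13.50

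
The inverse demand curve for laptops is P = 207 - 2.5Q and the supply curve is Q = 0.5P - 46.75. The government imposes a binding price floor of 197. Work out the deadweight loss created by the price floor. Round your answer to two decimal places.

1013.36

Rewriting supply in inverse form: P = 93.5 + 2Q.
Free-market equilibrium: 207 - 2.5Q = 93.5 + 2Q gives Q* = 25.2222, P* = 143.9444.
At the floor price 197, quantity demanded is (207 - 197)/2.5 = 4; demand is the short side, so Q = 4 trades at P = 197.
The lost-trades triangle has base Q* - 4 = 21.2222 and height equal to the gap between the curves at Q = 4, which is 197 - 101.5 = 95.5. DWL = (1/2)(21.2222)(95.5) = 1013.3611.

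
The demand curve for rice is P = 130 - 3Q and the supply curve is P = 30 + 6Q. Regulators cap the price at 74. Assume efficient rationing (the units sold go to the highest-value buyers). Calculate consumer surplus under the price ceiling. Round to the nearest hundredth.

330.00

Without the control, 130 - 3Q = 30 + 6Q so Q* = 11.1111 and P* = 96.6667.
At P = 74, sellers supply (74 - 30)/6 = 7.3333 while buyers want more, so the quantity traded is 7.3333 at price 74.
The demand price at Q = 7.3333 is 108. CS is the trapezoid between demand and 74 over [0, 7.3333]: (1/2)[(130 - 74) + (108 - 74)](7.3333) = 330.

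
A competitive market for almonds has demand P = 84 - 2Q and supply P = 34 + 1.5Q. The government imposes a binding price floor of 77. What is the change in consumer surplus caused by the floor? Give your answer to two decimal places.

-191.83

Without the control, 84 - 2Q = 34 + 1.5Q so Q* = 14.2857 and P* = 55.4286.
At P = 77, buyers demand (84 - 77)/2 = 3.5 while sellers would supply more, so the quantity traded is 3.5 at price 77.
CS goes from (1/2)(14.2857)(28.5714) = 204.0816 to 12.25 (computed as (84 - 77)(3.5) - (1/2)(2)(3.5)^2), a change of -191.8316.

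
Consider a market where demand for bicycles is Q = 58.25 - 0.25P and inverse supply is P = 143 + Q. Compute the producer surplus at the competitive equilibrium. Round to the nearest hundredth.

Rewriting demand in inverse form: P = 233 - 4Q.
Setting demand equal to supply, 90 = 5Q, so Q* = 18 and P* = 161.
PS is the area between P* and the supply curve from 0 to Q*: (1/2)(18)(18) = 162.

162.00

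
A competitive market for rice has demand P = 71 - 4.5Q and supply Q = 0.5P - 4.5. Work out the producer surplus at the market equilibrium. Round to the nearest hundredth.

90.98

Rewriting supply in inverse form: P = 9 + 2Q.
Setting demand equal to supply, 62 = 6.5Q, so Q* = 9.5385 and P* = 28.0769.
Producer surplus is the triangle above supply below P*: (1/2)(9.5385)(28.0769 - 9) = (1/2)(9.5385)(19.0769) = 90.9822.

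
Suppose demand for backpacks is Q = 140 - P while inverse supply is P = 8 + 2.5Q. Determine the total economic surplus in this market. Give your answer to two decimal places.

Rewriting demand in inverse form: P = 140 - Q.
Set 140 - Q = 8 + 2.5Q, which gives 132 = 3.5Q, so Q* = 37.7143 and P* = 140 - (37.7143) = 102.2857.
CS = (1/2)(37.7143)(37.7143) = 711.1837 and PS = (1/2)(37.7143)(94.2857) = 1777.9592, so total surplus = 2489.1429.

2489.14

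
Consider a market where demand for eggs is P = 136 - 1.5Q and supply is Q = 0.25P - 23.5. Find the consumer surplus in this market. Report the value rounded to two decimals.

43.74

Rewriting supply in inverse form: P = 94 + 4Q.
Equilibrium: 136 - 1.5Q = 94 + 4Q, so Q* = 7.6364 and P* = 124.5455.
Consumer surplus is the triangle under demand above P*: (1/2)(7.6364)(136 - 124.5455) = (1/2)(7.6364)(11.4545) = 43.7355.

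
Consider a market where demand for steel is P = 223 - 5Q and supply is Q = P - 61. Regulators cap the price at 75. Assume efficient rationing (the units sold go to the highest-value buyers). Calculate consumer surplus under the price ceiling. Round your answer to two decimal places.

Rewriting supply in inverse form: P = 61 + Q.
Free-market equilibrium: 223 - 5Q = 61 + Q gives Q* = 27, P* = 88.
At P = 75, sellers supply (75 - 61)/1 = 14 while buyers want more, so the quantity traded is 14 at price 75.
The demand price at Q = 14 is 153. CS is the trapezoid between demand and 75 over [0, 14]: (1/2)[(223 - 75) + (153 - 75)](14) = 1582.

1582.00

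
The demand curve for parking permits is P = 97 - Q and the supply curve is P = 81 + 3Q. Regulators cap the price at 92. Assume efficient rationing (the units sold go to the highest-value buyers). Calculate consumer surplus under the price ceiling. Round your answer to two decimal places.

Without the control, 97 - Q = 81 + 3Q so Q* = 4 and P* = 93.
At the ceiling price 92, quantity supplied is (92 - 81)/3 = 3.6667; supply is the short side, so Q = 3.6667 trades at P = 92.
The demand price at Q = 3.6667 is 93.3333. CS is the trapezoid between demand and 92 over [0, 3.6667]: (1/2)[(97 - 92) + (93.3333 - 92)](3.6667) = 11.6111.

11.61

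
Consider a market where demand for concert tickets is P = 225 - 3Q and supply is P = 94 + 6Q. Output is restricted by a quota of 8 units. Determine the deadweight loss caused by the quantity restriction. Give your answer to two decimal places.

Without the quota, 225 - 3Q = 94 + 6Q gives Q* = 14.5556.
At Q = 8 the demand price is 225 - 3(8) = 201 and the supply price is 94 + 6(8) = 142.
Deadweight loss is the triangle between the curves from 8 to 14.5556: (1/2)(201 - 142)(14.5556 - 8) = 193.3889.

193.39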